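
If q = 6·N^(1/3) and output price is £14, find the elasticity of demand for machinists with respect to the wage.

ε = -1.5

MP_N = (1/3)·6·N^(-2/3), so P·MP_N = w gives 28·N^(-2/3) = w.
Solving, N(w) = (28/w)^(3/2). This is a constant-elasticity form: N ∝ w^(−3/2), so ε = −3/2.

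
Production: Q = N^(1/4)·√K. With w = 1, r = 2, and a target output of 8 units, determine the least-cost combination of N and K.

N* = 16, K* = 16

Cost minimization requires the marginal rate of technical substitution to equal the input-price ratio: MP_N/MP_K = w/r.
Here MP_N/MP_K = (1/4)·(K/N)/(1/2) = 0.5·(K/N). Setting this equal to 1/2 = 0.5 gives K = N.
Substituting into Q = 8: N^(1/4)·(N)^(1/2) = 8.
Solving, N = 16 and K = 16.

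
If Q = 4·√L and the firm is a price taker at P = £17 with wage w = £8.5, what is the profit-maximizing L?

L* = 16

MP_L = (1/2)·4·L^(-1/2) = 2·L^(-1/2).
Profit maximization for a price taker requires P·MP_L = w: 17·2·L^(-1/2) = 8.5.
So L^(-1/2) = 0.25, which gives L = 16.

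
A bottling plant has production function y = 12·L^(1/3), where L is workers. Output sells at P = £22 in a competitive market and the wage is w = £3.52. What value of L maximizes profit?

L* = 125

MP_L = (1/3)·12·L^(-2/3) = 4·L^(-2/3).
Profit maximization for a price taker requires P·MP_L = w: 22·4·L^(-2/3) = 3.52.
So L^(-2/3) = 0.04, which gives L = 125.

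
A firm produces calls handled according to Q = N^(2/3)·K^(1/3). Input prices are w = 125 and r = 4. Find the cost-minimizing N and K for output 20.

N* = 8, K* = 125

Cost minimization requires the marginal rate of technical substitution to equal the input-price ratio: MP_N/MP_K = w/r.
Here MP_N/MP_K = (2/3)·(K/N)/(1/3) = 2·(K/N). Setting this equal to 125/4 = 31.25 gives K = 15.625N.
Substituting into Q = 20: N^(2/3)·(15.625N)^(1/3) = 20.
Solving, N = 8 and K = 125.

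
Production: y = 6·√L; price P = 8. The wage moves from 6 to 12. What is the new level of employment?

L* = 4

From P·MP_L = w with MP_L = 3·L^(-1/2), the labor demand is L(w) = (24/w)^(2).
At w = 6: L = 16. At w = 12: L = 4.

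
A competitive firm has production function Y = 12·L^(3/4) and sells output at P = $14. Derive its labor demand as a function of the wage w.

MP_L = (3/4)·12·L^(-1/4) = 9·L^(-1/4).
Setting P·MP_L = w: 126·L^(-1/4) = w.
Solving for L: L^(-1/4) = w/126, so L = (126/w)^(4).

L(w) = (126/w)^(4)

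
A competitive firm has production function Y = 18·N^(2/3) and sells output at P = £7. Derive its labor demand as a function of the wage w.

MP_N = (2/3)·18·N^(-1/3) = 12·N^(-1/3).
Setting P·MP_N = w: 84·N^(-1/3) = w.
Solving for N: N^(-1/3) = w/84, so N = (84/w)^(3).

N(w) = 592704/w³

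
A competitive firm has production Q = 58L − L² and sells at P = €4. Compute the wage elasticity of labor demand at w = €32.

ε = -0.16

From P·MP_L = w with MP_L = 58 − 2L, labor demand is L(w) = (58 − w/4)/2.
dL/dw = −1/(8) = -0.125.
At w = 32, L = 25, so ε = (dL/dw)·(w/L) = (-0.125)·(32/25) = -0.16.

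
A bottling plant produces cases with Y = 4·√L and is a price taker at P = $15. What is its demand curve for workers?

MP_L = (1/2)·4·L^(-1/2) = 2·L^(-1/2).
Setting P·MP_L = w: 30·L^(-1/2) = w.
Solving for L: L^(-1/2) = w/30, so L = (30/w)^(2).

L(w) = 900/w²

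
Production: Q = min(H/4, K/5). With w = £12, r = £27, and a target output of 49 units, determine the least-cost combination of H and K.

With a fixed-proportions technology, the cost-minimizing bundle uses no slack in either input: H/4 = K/5 = Q.
So H = 4·49 = 196 and K = 5·49 = 245.

H* = 196, K* = 245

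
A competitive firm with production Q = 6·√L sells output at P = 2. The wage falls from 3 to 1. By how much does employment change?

ΔL = 32

From P·MP_L = w with MP_L = 3·L^(-1/2), the labor demand is L(w) = (6/w)^(2).
At w = 3: L = 4. At w = 1: L = 36.
ΔL = 36 − 4 = 32.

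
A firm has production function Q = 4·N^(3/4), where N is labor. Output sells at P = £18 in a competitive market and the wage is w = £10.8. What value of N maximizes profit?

N* = 625

MP_N = (3/4)·4·N^(-1/4) = 3·N^(-1/4).
Profit maximization for a price taker requires P·MP_N = w: 18·3·N^(-1/4) = 10.8.
So N^(-1/4) = 0.2, which gives N = 625.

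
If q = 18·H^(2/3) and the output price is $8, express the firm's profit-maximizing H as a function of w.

MP_H = (2/3)·18·H^(-1/3) = 12·H^(-1/3).
Setting P·MP_H = w: 96·H^(-1/3) = w.
Solving for H: H^(-1/3) = w/96, so H = (96/w)^(3).

H(w) = 884736/w³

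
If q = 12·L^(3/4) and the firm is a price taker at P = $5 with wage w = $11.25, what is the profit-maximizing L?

L* = 256

MP_L = (3/4)·12·L^(-1/4) = 9·L^(-1/4).
Profit maximization for a price taker requires P·MP_L = w: 5·9·L^(-1/4) = 11.25.
So L^(-1/4) = 0.25, which gives L = 256.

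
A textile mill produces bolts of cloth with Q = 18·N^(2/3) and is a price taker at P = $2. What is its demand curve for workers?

N(w) = 13824/w³

MP_N = (2/3)·18·N^(-1/3) = 12·N^(-1/3).
Setting P·MP_N = w: 24·N^(-1/3) = w.
Solving for N: N^(-1/3) = w/24, so N = (24/w)^(3).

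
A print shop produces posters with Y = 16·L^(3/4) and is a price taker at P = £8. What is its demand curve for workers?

L(w) = (96/w)^(4)

MP_L = (3/4)·16·L^(-1/4) = 12·L^(-1/4).
Setting P·MP_L = w: 96·L^(-1/4) = w.
Solving for L: L^(-1/4) = w/96, so L = (96/w)^(4).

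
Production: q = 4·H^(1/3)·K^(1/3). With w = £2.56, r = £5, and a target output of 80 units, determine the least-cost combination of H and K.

Cost minimization requires the marginal rate of technical substitution to equal the input-price ratio: MP_H/MP_K = w/r.
Here MP_H/MP_K = (1/3)·(K/H)/(1/3) = (K/H). Setting this equal to 2.56/5 = 0.512 gives K = 0.512H.
Substituting into q = 80: 4·H^(1/3)·(0.512H)^(1/3) = 80.
Solving, H = 125 and K = 64.

H* = 125, K* = 64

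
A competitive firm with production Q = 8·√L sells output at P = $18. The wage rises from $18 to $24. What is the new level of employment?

L* = 9

From P·MP_L = w with MP_L = 4·L^(-1/2), the labor demand is L(w) = (72/w)^(2).
At w = 18: L = 16. At w = 24: L = 9.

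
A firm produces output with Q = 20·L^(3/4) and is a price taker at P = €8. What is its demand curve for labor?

MP_L = (3/4)·20·L^(-1/4) = 15·L^(-1/4).
Setting P·MP_L = w: 120·L^(-1/4) = w.
Solving for L: L^(-1/4) = w/120, so L = (120/w)^(4).

L(w) = (120/w)^(4)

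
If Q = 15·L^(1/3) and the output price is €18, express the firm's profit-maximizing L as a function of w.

MP_L = (1/3)·15·L^(-2/3) = 5·L^(-2/3).
Setting P·MP_L = w: 90·L^(-2/3) = w.
Solving for L: L^(-2/3) = w/90, so L = (90/w)^(3/2).

L(w) = (90/w)^(3/2)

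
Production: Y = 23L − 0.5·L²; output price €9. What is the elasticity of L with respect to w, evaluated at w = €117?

ε = -1.3

From P·MP_L = w with MP_L = 23 − L, labor demand is L(w) = 23 − w/9.
dL/dw = −1/(9) = -1/9.
At w = 117, L = 10, so ε = (dL/dw)·(w/L) = (-1/9)·(117/10) = -1.3.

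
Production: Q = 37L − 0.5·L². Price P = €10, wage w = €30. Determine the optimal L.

The marginal product of L is MP_L = 37 − L.
A price-taking firm hires until the value of the marginal product equals the wage: P·MP_L = w, so 10·(37 − L) = 30.
Then 37 − L = 3, giving L = 34.

L* = 34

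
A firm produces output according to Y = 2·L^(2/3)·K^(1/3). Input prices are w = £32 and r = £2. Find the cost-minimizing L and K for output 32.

Cost minimization requires the marginal rate of technical substitution to equal the input-price ratio: MP_L/MP_K = w/r.
Here MP_L/MP_K = (2/3)·(K/L)/(1/3) = 2·(K/L). Setting this equal to 32/2 = 16 gives K = 8L.
Substituting into Y = 32: 2·L^(2/3)·(8L)^(1/3) = 32.
Solving, L = 8 and K = 64.

L* = 8, K* = 64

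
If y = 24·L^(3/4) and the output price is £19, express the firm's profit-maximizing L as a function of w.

MP_L = (3/4)·24·L^(-1/4) = 18·L^(-1/4).
Setting P·MP_L = w: 342·L^(-1/4) = w.
Solving for L: L^(-1/4) = w/342, so L = (342/w)^(4).

L(w) = (342/w)^(4)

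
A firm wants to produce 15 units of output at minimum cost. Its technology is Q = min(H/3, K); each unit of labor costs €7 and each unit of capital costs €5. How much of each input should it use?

H* = 45, K* = 15

With a fixed-proportions technology, the cost-minimizing bundle uses no slack in either input: H/3 = K = Q.
So H = 3·15 = 45 and K = 15.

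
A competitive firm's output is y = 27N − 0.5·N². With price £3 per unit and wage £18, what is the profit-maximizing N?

The marginal product of N is MP_N = 27 − N.
A price-taking firm hires until the value of the marginal product equals the wage: P·MP_N = w, so 3·(27 − N) = 18.
Then 27 − N = 6, giving N = 21.

N* = 21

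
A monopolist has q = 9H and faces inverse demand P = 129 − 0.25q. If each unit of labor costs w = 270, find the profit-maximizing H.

H* = 22

Marginal revenue from the inverse demand is MR = 129 − 0.5q.
The marginal product is MP_H = 9.
A monopolist hires until marginal revenue product equals the wage: MR·MP_H = w.
(129 − 4.5H)·9 = 270, so H = 22.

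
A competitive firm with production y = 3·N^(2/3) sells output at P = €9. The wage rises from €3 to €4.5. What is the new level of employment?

N* = 64

From P·MP_N = w with MP_N = 2·N^(-1/3), the labor demand is N(w) = (18/w)^(3).
At w = 3: N = 216. At w = 4.5: N = 64.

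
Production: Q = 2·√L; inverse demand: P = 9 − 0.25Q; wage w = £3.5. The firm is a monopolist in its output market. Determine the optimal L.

Marginal revenue from the inverse demand is MR = 9 − 0.5Q.
The marginal product is MP_L = L^(-1/2).
A monopolist hires until marginal revenue product equals the wage: MR·MP_L = w.
At L, Q = 2·√L. Substituting and solving: (9 − √L)·L^(-1/2) = 3.5 gives L = 4.

L* = 4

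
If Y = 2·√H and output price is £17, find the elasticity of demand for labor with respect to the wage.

MP_H = (1/2)·2·H^(-1/2), so P·MP_H = w gives 17·H^(-1/2) = w.
Solving, H(w) = (17/w)^(2). This is a constant-elasticity form: H ∝ w^(−2), so ε = −2.

ε = -2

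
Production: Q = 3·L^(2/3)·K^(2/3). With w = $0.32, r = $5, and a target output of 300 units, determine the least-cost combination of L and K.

Cost minimization requires the marginal rate of technical substitution to equal the input-price ratio: MP_L/MP_K = w/r.
Here MP_L/MP_K = (2/3)·(K/L)/(2/3) = (K/L). Setting this equal to 0.32/5 = 0.064 gives K = 0.064L.
Substituting into Q = 300: 3·L^(2/3)·(0.064L)^(2/3) = 300.
Solving, L = 125 and K = 8.

L* = 125, K* = 8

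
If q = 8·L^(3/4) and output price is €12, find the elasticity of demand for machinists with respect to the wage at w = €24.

ε = -4

MP_L = (3/4)·8·L^(-1/4), so P·MP_L = w gives 72·L^(-1/4) = w.
Solving, L(w) = (72/w)^(4). This is a constant-elasticity form: L ∝ w^(−4), so ε = −4.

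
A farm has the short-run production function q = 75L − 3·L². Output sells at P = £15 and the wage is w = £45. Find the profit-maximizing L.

L* = 12

The marginal product of L is MP_L = 75 − 6L.
A price-taking firm hires until the value of the marginal product equals the wage: P·MP_L = w, so 15·(75 − 6L) = 45.
Then 75 − 6L = 3, giving L = 12.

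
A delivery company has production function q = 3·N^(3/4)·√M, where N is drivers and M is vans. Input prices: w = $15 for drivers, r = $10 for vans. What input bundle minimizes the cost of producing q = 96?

N* = 16, M* = 16

Cost minimization requires the marginal rate of technical substitution to equal the input-price ratio: MP_N/MP_M = w/r.
Here MP_N/MP_M = (3/4)·(M/N)/(1/2) = 1.5·(M/N). Setting this equal to 15/10 = 1.5 gives M = N.
Substituting into q = 96: 3·N^(3/4)·(N)^(1/2) = 96.
Solving, N = 16 and M = 16.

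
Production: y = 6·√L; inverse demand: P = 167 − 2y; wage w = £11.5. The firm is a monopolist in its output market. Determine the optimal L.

L* = 36

Marginal revenue from the inverse demand is MR = 167 − 4y.
The marginal product is MP_L = 3·L^(-1/2).
A monopolist hires until marginal revenue product equals the wage: MR·MP_L = w.
At L, y = 6·√L. Substituting and solving: (167 − 24·√L)·3·L^(-1/2) = 11.5 gives L = 36.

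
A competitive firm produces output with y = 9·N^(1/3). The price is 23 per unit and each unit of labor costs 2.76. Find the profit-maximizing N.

MP_N = (1/3)·9·N^(-2/3) = 3·N^(-2/3).
Profit maximization for a price taker requires P·MP_N = w: 23·3·N^(-2/3) = 2.76.
So N^(-2/3) = 0.04, which gives N = 125.

N* = 125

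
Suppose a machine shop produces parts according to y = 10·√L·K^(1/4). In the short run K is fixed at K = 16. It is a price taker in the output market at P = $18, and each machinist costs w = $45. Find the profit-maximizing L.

With K = 16, MP_L = (1/2)·10·L^(-1/2)·16^(1/4) = 10·L^(-1/2).
Profit maximization for a price taker requires P·MP_L = w: 18·10·L^(-1/2) = 45.
So L^(-1/2) = 0.25, which gives L = 16.

L* = 16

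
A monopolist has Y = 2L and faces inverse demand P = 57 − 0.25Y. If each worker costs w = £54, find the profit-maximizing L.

Marginal revenue from the inverse demand is MR = 57 − 0.5Y.
The marginal product is MP_L = 2.
A monopolist hires until marginal revenue product equals the wage: MR·MP_L = w.
(57 − L)·2 = 54, so L = 30.

L* = 30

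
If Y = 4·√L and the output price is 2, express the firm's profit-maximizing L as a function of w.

L(w) = 16/w²

MP_L = (1/2)·4·L^(-1/2) = 2·L^(-1/2).
Setting P·MP_L = w: 4·L^(-1/2) = w.
Solving for L: L^(-1/2) = w/4, so L = (4/w)^(2).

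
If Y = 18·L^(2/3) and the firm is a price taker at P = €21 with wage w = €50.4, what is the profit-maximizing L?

MP_L = (2/3)·18·L^(-1/3) = 12·L^(-1/3).
Profit maximization for a price taker requires P·MP_L = w: 21·12·L^(-1/3) = 50.4.
So L^(-1/3) = 0.2, which gives L = 125.

L* = 125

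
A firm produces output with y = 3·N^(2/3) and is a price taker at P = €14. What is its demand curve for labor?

N(w) = 21952/w³

MP_N = (2/3)·3·N^(-1/3) = 2·N^(-1/3).
Setting P·MP_N = w: 28·N^(-1/3) = w.
Solving for N: N^(-1/3) = w/28, so N = (28/w)^(3).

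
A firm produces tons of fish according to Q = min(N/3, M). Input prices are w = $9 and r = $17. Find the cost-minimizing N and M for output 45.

With a fixed-proportions technology, the cost-minimizing bundle uses no slack in either input: N/3 = M = Q.
So N = 3·45 = 135 and M = 45.

N* = 135, M* = 45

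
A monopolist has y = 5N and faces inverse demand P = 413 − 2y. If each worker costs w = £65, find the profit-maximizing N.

Marginal revenue from the inverse demand is MR = 413 − 4y.
The marginal product is MP_N = 5.
A monopolist hires until marginal revenue product equals the wage: MR·MP_N = w.
(413 − 20N)·5 = 65, so N = 20.

N* = 20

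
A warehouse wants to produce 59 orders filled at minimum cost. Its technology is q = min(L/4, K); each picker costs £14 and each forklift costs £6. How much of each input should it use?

With a fixed-proportions technology, the cost-minimizing bundle uses no slack in either input: L/4 = K = q.
So L = 4·59 = 236 and K = 59.

L* = 236, K* = 59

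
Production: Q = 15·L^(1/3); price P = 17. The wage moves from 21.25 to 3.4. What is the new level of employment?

L* = 125

From P·MP_L = w with MP_L = 5·L^(-2/3), the labor demand is L(w) = (85/w)^(3/2).
At w = 21.25: L = 8. At w = 3.4: L = 125.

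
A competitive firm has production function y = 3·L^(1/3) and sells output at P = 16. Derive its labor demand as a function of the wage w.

MP_L = (1/3)·3·L^(-2/3) = L^(-2/3).
Setting P·MP_L = w: 16·L^(-2/3) = w.
Solving for L: L^(-2/3) = w/16, so L = (16/w)^(3/2).

L(w) = (16/w)^(3/2)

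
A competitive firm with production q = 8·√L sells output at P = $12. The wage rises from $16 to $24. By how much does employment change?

From P·MP_L = w with MP_L = 4·L^(-1/2), the labor demand is L(w) = (48/w)^(2).
At w = 16: L = 9. At w = 24: L = 4.
ΔL = 4 − 9 = -5.

ΔL = -5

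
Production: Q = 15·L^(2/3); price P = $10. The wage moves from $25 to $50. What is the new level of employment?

From P·MP_L = w with MP_L = 10·L^(-1/3), the labor demand is L(w) = (100/w)^(3).
At w = 25: L = 64. At w = 50: L = 8.

L* = 8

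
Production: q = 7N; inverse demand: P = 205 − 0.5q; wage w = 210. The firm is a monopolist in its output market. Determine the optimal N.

N* = 25

Marginal revenue from the inverse demand is MR = 205 − q.
The marginal product is MP_N = 7.
A monopolist hires until marginal revenue product equals the wage: MR·MP_N = w.
(205 − 7N)·7 = 210, so N = 25.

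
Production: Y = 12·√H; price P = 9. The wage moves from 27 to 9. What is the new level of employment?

From P·MP_H = w with MP_H = 6·H^(-1/2), the labor demand is H(w) = (54/w)^(2).
At w = 27: H = 4. At w = 9: H = 36.

H* = 36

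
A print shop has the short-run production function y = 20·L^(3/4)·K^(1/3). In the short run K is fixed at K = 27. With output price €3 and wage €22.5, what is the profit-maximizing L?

L* = 1296

With K = 27, MP_L = (3/4)·20·L^(-1/4)·27^(1/3) = 45·L^(-1/4).
Profit maximization for a price taker requires P·MP_L = w: 3·45·L^(-1/4) = 22.5.
So L^(-1/4) = 1/6, which gives L = 1296.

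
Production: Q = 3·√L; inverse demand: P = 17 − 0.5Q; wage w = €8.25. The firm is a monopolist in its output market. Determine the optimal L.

L* = 4

Marginal revenue from the inverse demand is MR = 17 − Q.
The marginal product is MP_L = 1.5·L^(-1/2).
A monopolist hires until marginal revenue product equals the wage: MR·MP_L = w.
At L, Q = 3·√L. Substituting and solving: (17 − 3·√L)·1.5·L^(-1/2) = 8.25 gives L = 4.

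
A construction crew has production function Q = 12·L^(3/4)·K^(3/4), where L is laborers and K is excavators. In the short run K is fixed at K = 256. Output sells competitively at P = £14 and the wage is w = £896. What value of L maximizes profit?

With K = 256, MP_L = (3/4)·12·L^(-1/4)·256^(3/4) = 576·L^(-1/4).
Profit maximization for a price taker requires P·MP_L = w: 14·576·L^(-1/4) = 896.
So L^(-1/4) = 1/9, which gives L = 6561.

L* = 6561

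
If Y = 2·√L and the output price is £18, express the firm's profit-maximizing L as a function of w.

L(w) = 324/w²

MP_L = (1/2)·2·L^(-1/2) = L^(-1/2).
Setting P·MP_L = w: 18·L^(-1/2) = w.
Solving for L: L^(-1/2) = w/18, so L = (18/w)^(2).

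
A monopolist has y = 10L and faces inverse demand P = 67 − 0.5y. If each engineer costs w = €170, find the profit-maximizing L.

L* = 5

Marginal revenue from the inverse demand is MR = 67 − y.
The marginal product is MP_L = 10.
A monopolist hires until marginal revenue product equals the wage: MR·MP_L = w.
(67 − 10L)·10 = 170, so L = 5.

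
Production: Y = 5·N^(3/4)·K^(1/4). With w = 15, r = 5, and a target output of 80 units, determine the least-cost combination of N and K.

Cost minimization requires the marginal rate of technical substitution to equal the input-price ratio: MP_N/MP_K = w/r.
Here MP_N/MP_K = (3/4)·(K/N)/(1/4) = 3·(K/N). Setting this equal to 15/5 = 3 gives K = N.
Substituting into Y = 80: 5·N^(3/4)·(N)^(1/4) = 80.
Solving, N = 16 and K = 16.

N* = 16, K* = 16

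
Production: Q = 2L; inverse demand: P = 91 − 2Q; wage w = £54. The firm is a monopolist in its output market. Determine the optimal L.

L* = 8

Marginal revenue from the inverse demand is MR = 91 − 4Q.
The marginal product is MP_L = 2.
A monopolist hires until marginal revenue product equals the wage: MR·MP_L = w.
(91 − 8L)·2 = 54, so L = 8.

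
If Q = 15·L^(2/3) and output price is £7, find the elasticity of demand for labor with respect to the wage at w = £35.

MP_L = (2/3)·15·L^(-1/3), so P·MP_L = w gives 70·L^(-1/3) = w.
Solving, L(w) = (70/w)^(3). This is a constant-elasticity form: L ∝ w^(−3), so ε = −3.

ε = -3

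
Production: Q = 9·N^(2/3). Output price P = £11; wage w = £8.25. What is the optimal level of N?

N* = 512

MP_N = (2/3)·9·N^(-1/3) = 6·N^(-1/3).
Profit maximization for a price taker requires P·MP_N = w: 11·6·N^(-1/3) = 8.25.
So N^(-1/3) = 0.125, which gives N = 512.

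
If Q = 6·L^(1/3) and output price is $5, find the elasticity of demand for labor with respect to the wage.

MP_L = (1/3)·6·L^(-2/3), so P·MP_L = w gives 10·L^(-2/3) = w.
Solving, L(w) = (10/w)^(3/2). This is a constant-elasticity form: L ∝ w^(−3/2), so ε = −3/2.

ε = -1.5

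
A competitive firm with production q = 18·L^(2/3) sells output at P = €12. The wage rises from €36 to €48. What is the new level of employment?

From P·MP_L = w with MP_L = 12·L^(-1/3), the labor demand is L(w) = (144/w)^(3).
At w = 36: L = 64. At w = 48: L = 27.

L* = 27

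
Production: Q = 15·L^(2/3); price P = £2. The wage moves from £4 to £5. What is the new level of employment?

From P·MP_L = w with MP_L = 10·L^(-1/3), the labor demand is L(w) = (20/w)^(3).
At w = 4: L = 125. At w = 5: L = 64.

L* = 64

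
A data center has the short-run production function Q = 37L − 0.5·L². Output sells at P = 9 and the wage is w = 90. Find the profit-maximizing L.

L* = 27

The marginal product of L is MP_L = 37 − L.
A price-taking firm hires until the value of the marginal product equals the wage: P·MP_L = w, so 9·(37 − L) = 90.
Then 37 − L = 10, giving L = 27.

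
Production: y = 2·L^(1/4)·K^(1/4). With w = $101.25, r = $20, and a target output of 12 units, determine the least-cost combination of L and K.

L* = 16, K* = 81

Cost minimization requires the marginal rate of technical substitution to equal the input-price ratio: MP_L/MP_K = w/r.
Here MP_L/MP_K = (1/4)·(K/L)/(1/4) = (K/L). Setting this equal to 101.25/20 = 5.0625 gives K = 5.0625L.
Substituting into y = 12: 2·L^(1/4)·(5.0625L)^(1/4) = 12.
Solving, L = 16 and K = 81.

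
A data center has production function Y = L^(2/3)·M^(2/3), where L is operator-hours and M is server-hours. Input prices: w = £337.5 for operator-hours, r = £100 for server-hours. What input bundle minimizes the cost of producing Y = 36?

Cost minimization requires the marginal rate of technical substitution to equal the input-price ratio: MP_L/MP_M = w/r.
Here MP_L/MP_M = (2/3)·(M/L)/(2/3) = (M/L). Setting this equal to 337.5/100 = 3.375 gives M = 3.375L.
Substituting into Y = 36: L^(2/3)·(3.375L)^(2/3) = 36.
Solving, L = 8 and M = 27.

L* = 8, M* = 27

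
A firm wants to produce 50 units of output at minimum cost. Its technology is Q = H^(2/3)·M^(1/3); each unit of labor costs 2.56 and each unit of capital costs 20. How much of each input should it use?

Cost minimization requires the marginal rate of technical substitution to equal the input-price ratio: MP_H/MP_M = w/r.
Here MP_H/MP_M = (2/3)·(M/H)/(1/3) = 2·(M/H). Setting this equal to 2.56/20 = 0.128 gives M = 0.064H.
Substituting into Q = 50: H^(2/3)·(0.064H)^(1/3) = 50.
Solving, H = 125 and M = 8.

H* = 125, M* = 8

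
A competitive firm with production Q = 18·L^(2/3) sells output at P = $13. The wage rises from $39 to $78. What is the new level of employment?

From P·MP_L = w with MP_L = 12·L^(-1/3), the labor demand is L(w) = (156/w)^(3).
At w = 39: L = 64. At w = 78: L = 8.

L* = 8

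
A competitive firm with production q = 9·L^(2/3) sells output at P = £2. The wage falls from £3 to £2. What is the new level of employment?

L* = 216

From P·MP_L = w with MP_L = 6·L^(-1/3), the labor demand is L(w) = (12/w)^(3).
At w = 3: L = 64. At w = 2: L = 216.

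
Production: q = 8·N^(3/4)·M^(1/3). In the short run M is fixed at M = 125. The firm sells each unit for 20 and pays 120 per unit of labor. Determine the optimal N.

N* = 625

With M = 125, MP_N = (3/4)·8·N^(-1/4)·125^(1/3) = 30·N^(-1/4).
Profit maximization for a price taker requires P·MP_N = w: 20·30·N^(-1/4) = 120.
So N^(-1/4) = 0.2, which gives N = 625.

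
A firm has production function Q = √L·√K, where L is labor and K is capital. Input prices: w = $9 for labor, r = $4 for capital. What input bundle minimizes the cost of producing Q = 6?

Cost minimization requires the marginal rate of technical substitution to equal the input-price ratio: MP_L/MP_K = w/r.
Here MP_L/MP_K = (1/2)·(K/L)/(1/2) = (K/L). Setting this equal to 9/4 = 2.25 gives K = 2.25L.
Substituting into Q = 6: L^(1/2)·(2.25L)^(1/2) = 6.
Solving, L = 4 and K = 9.

L* = 4, K* = 9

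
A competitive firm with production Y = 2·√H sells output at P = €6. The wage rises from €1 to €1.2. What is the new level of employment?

H* = 25

From P·MP_H = w with MP_H = H^(-1/2), the labor demand is H(w) = (6/w)^(2).
At w = 1: H = 36. At w = 1.2: H = 25.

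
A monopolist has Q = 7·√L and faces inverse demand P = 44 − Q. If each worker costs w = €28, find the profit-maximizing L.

L* = 4

Marginal revenue from the inverse demand is MR = 44 − 2Q.
The marginal product is MP_L = 3.5·L^(-1/2).
A monopolist hires until marginal revenue product equals the wage: MR·MP_L = w.
At L, Q = 7·√L. Substituting and solving: (44 − 14·√L)·3.5·L^(-1/2) = 28 gives L = 4.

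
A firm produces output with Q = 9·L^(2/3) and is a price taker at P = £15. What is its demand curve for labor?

L(w) = 729000/w³

MP_L = (2/3)·9·L^(-1/3) = 6·L^(-1/3).
Setting P·MP_L = w: 90·L^(-1/3) = w.
Solving for L: L^(-1/3) = w/90, so L = (90/w)^(3).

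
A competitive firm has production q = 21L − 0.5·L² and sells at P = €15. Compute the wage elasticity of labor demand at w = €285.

From P·MP_L = w with MP_L = 21 − L, labor demand is L(w) = 21 − w/15.
dL/dw = −1/(15) = -1/15.
At w = 285, L = 2, so ε = (dL/dw)·(w/L) = (-1/15)·(285/2) = -9.5.

ε = -9.5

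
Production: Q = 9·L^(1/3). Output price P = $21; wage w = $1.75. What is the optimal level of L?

L* = 216

MP_L = (1/3)·9·L^(-2/3) = 3·L^(-2/3).
Profit maximization for a price taker requires P·MP_L = w: 21·3·L^(-2/3) = 1.75.
So L^(-2/3) = 1/36, which gives L = 216.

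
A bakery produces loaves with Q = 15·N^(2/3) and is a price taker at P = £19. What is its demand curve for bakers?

MP_N = (2/3)·15·N^(-1/3) = 10·N^(-1/3).
Setting P·MP_N = w: 190·N^(-1/3) = w.
Solving for N: N^(-1/3) = w/190, so N = (190/w)^(3).

N(w) = 6859000/w³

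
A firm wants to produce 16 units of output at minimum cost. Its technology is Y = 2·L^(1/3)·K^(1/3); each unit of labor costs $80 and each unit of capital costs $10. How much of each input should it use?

Cost minimization requires the marginal rate of technical substitution to equal the input-price ratio: MP_L/MP_K = w/r.
Here MP_L/MP_K = (1/3)·(K/L)/(1/3) = (K/L). Setting this equal to 80/10 = 8 gives K = 8L.
Substituting into Y = 16: 2·L^(1/3)·(8L)^(1/3) = 16.
Solving, L = 8 and K = 64.

L* = 8, K* = 64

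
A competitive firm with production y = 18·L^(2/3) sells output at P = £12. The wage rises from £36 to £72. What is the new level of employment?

From P·MP_L = w with MP_L = 12·L^(-1/3), the labor demand is L(w) = (144/w)^(3).
At w = 36: L = 64. At w = 72: L = 8.

L* = 8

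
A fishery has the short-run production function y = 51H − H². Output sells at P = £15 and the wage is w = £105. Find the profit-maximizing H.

The marginal product of H is MP_H = 51 − 2H.
A price-taking firm hires until the value of the marginal product equals the wage: P·MP_H = w, so 15·(51 − 2H) = 105.
Then 51 − 2H = 7, giving H = 22.

H* = 22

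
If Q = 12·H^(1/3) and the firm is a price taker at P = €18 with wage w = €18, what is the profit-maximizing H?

H* = 8

MP_H = (1/3)·12·H^(-2/3) = 4·H^(-2/3).
Profit maximization for a price taker requires P·MP_H = w: 18·4·H^(-2/3) = 18.
So H^(-2/3) = 0.25, which gives H = 8.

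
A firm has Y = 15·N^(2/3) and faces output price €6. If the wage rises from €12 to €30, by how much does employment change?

From P·MP_N = w with MP_N = 10·N^(-1/3), the labor demand is N(w) = (60/w)^(3).
At w = 12: N = 125. At w = 30: N = 8.
ΔN = 8 − 125 = -117.

ΔN = -117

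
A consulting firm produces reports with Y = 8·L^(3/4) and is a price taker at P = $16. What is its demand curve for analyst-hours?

L(w) = (96/w)^(4)

MP_L = (3/4)·8·L^(-1/4) = 6·L^(-1/4).
Setting P·MP_L = w: 96·L^(-1/4) = w.
Solving for L: L^(-1/4) = w/96, so L = (96/w)^(4).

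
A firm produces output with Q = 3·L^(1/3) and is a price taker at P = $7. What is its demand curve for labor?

MP_L = (1/3)·3·L^(-2/3) = L^(-2/3).
Setting P·MP_L = w: 7·L^(-2/3) = w.
Solving for L: L^(-2/3) = w/7, so L = (7/w)^(3/2).

L(w) = (7/w)^(3/2)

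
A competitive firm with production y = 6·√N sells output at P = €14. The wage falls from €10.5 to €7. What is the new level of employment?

N* = 36

From P·MP_N = w with MP_N = 3·N^(-1/2), the labor demand is N(w) = (42/w)^(2).
At w = 10.5: N = 16. At w = 7: N = 36.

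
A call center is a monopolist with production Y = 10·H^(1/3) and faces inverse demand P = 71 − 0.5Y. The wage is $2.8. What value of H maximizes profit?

Marginal revenue from the inverse demand is MR = 71 − Y.
The marginal product is MP_H = (10/3)·H^(-2/3).
A monopolist hires until marginal revenue product equals the wage: MR·MP_H = w.
At H, Y = 10·H^(1/3). Substituting and solving: (71 − 10·H^(1/3))·(10/3)·H^(-2/3) = 2.8 gives H = 125.

H* = 125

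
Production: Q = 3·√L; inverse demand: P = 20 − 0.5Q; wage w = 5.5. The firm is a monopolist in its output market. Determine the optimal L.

Marginal revenue from the inverse demand is MR = 20 − Q.
The marginal product is MP_L = 1.5·L^(-1/2).
A monopolist hires until marginal revenue product equals the wage: MR·MP_L = w.
At L, Q = 3·√L. Substituting and solving: (20 − 3·√L)·1.5·L^(-1/2) = 5.5 gives L = 9.

L* = 9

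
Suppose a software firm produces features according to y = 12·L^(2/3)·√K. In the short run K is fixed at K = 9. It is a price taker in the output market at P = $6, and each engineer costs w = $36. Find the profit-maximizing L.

With K = 9, MP_L = (2/3)·12·L^(-1/3)·9^(1/2) = 24·L^(-1/3).
Profit maximization for a price taker requires P·MP_L = w: 6·24·L^(-1/3) = 36.
So L^(-1/3) = 0.25, which gives L = 64.

L* = 64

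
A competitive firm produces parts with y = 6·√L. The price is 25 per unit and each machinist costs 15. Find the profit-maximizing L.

L* = 25

MP_L = (1/2)·6·L^(-1/2) = 3·L^(-1/2).
Profit maximization for a price taker requires P·MP_L = w: 25·3·L^(-1/2) = 15.
So L^(-1/2) = 0.2, which gives L = 25.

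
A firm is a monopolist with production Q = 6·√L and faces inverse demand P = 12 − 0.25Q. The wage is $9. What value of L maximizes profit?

Marginal revenue from the inverse demand is MR = 12 − 0.5Q.
The marginal product is MP_L = 3·L^(-1/2).
A monopolist hires until marginal revenue product equals the wage: MR·MP_L = w.
At L, Q = 6·√L. Substituting and solving: (12 − 3·√L)·3·L^(-1/2) = 9 gives L = 4.

L* = 4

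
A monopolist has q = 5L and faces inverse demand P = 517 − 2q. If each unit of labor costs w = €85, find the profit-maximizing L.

L* = 25

Marginal revenue from the inverse demand is MR = 517 − 4q.
The marginal product is MP_L = 5.
A monopolist hires until marginal revenue product equals the wage: MR·MP_L = w.
(517 − 20L)·5 = 85, so L = 25.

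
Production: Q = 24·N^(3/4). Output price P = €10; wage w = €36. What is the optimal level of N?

N* = 625

MP_N = (3/4)·24·N^(-1/4) = 18·N^(-1/4).
Profit maximization for a price taker requires P·MP_N = w: 10·18·N^(-1/4) = 36.
So N^(-1/4) = 0.2, which gives N = 625.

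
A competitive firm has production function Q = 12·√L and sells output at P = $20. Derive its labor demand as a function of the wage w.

L(w) = 14400/w²

MP_L = (1/2)·12·L^(-1/2) = 6·L^(-1/2).
Setting P·MP_L = w: 120·L^(-1/2) = w.
Solving for L: L^(-1/2) = w/120, so L = (120/w)^(2).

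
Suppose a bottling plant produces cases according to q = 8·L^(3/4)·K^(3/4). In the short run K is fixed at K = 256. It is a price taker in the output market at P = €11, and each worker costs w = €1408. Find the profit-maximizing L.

With K = 256, MP_L = (3/4)·8·L^(-1/4)·256^(3/4) = 384·L^(-1/4).
Profit maximization for a price taker requires P·MP_L = w: 11·384·L^(-1/4) = 1408.
So L^(-1/4) = 1/3, which gives L = 81.

L* = 81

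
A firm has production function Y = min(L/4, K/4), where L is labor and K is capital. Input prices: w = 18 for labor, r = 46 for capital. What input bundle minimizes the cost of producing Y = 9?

With a fixed-proportions technology, the cost-minimizing bundle uses no slack in either input: L/4 = K/4 = Y.
So L = 4·9 = 36 and K = 4·9 = 36.

L* = 36, K* = 36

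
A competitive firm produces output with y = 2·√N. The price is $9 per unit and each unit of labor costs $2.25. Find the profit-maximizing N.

N* = 16

MP_N = (1/2)·2·N^(-1/2) = N^(-1/2).
Profit maximization for a price taker requires P·MP_N = w: 9·N^(-1/2) = 2.25.
So N^(-1/2) = 0.25, which gives N = 16.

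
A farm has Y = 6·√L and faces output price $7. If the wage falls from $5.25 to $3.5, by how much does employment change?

From P·MP_L = w with MP_L = 3·L^(-1/2), the labor demand is L(w) = (21/w)^(2).
At w = 5.25: L = 16. At w = 3.5: L = 36.
ΔL = 36 − 16 = 20.

ΔL = 20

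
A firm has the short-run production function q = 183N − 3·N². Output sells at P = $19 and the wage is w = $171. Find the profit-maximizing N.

The marginal product of N is MP_N = 183 − 6N.
A price-taking firm hires until the value of the marginal product equals the wage: P·MP_N = w, so 19·(183 − 6N) = 171.
Then 183 − 6N = 9, giving N = 29.

N* = 29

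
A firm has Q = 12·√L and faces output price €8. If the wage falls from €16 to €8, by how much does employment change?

ΔL = 27

From P·MP_L = w with MP_L = 6·L^(-1/2), the labor demand is L(w) = (48/w)^(2).
At w = 16: L = 9. At w = 8: L = 36.
ΔL = 36 − 9 = 27.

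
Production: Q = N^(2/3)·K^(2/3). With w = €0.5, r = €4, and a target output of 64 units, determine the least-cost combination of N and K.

N* = 64, K* = 8

Cost minimization requires the marginal rate of technical substitution to equal the input-price ratio: MP_N/MP_K = w/r.
Here MP_N/MP_K = (2/3)·(K/N)/(2/3) = (K/N). Setting this equal to 0.5/4 = 0.125 gives K = 0.125N.
Substituting into Q = 64: N^(2/3)·(0.125N)^(2/3) = 64.
Solving, N = 64 and K = 8.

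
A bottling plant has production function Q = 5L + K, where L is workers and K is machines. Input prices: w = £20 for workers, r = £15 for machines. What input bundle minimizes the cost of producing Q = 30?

L* = 6, K* = 0

The inputs are perfect substitutes, so the firm uses whichever has the lower cost per unit of output.
Cost per unit of output via L is 4; via K it is 15. L is cheaper.
Producing Q = 30 with L alone: L = 6, K = 0.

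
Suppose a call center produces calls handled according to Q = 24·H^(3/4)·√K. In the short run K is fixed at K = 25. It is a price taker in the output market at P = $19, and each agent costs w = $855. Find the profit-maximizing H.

H* = 16

With K = 25, MP_H = (3/4)·24·H^(-1/4)·25^(1/2) = 90·H^(-1/4).
Profit maximization for a price taker requires P·MP_H = w: 19·90·H^(-1/4) = 855.
So H^(-1/4) = 0.5, which gives H = 16.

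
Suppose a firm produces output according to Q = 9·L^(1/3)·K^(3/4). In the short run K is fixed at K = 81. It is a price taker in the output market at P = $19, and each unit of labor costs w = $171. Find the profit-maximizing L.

With K = 81, MP_L = (1/3)·9·L^(-2/3)·81^(3/4) = 81·L^(-2/3).
Profit maximization for a price taker requires P·MP_L = w: 19·81·L^(-2/3) = 171.
So L^(-2/3) = 1/9, which gives L = 27.

L* = 27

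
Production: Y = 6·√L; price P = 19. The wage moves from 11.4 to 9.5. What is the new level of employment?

From P·MP_L = w with MP_L = 3·L^(-1/2), the labor demand is L(w) = (57/w)^(2).
At w = 11.4: L = 25. At w = 9.5: L = 36.

L* = 36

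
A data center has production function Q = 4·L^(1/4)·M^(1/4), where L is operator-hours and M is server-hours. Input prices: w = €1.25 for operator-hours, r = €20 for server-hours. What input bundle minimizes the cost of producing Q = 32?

L* = 256, M* = 16

Cost minimization requires the marginal rate of technical substitution to equal the input-price ratio: MP_L/MP_M = w/r.
Here MP_L/MP_M = (1/4)·(M/L)/(1/4) = (M/L). Setting this equal to 1.25/20 = 0.0625 gives M = 0.0625L.
Substituting into Q = 32: 4·L^(1/4)·(0.0625L)^(1/4) = 32.
Solving, L = 256 and M = 16.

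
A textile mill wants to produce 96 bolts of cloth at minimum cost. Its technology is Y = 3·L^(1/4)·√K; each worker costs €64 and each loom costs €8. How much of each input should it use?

Cost minimization requires the marginal rate of technical substitution to equal the input-price ratio: MP_L/MP_K = w/r.
Here MP_L/MP_K = (1/4)·(K/L)/(1/2) = 0.5·(K/L). Setting this equal to 64/8 = 8 gives K = 16L.
Substituting into Y = 96: 3·L^(1/4)·(16L)^(1/2) = 96.
Solving, L = 16 and K = 256.

L* = 16, K* = 256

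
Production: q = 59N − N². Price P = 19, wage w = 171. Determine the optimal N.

N* = 25

The marginal product of N is MP_N = 59 − 2N.
A price-taking firm hires until the value of the marginal product equals the wage: P·MP_N = w, so 19·(59 − 2N) = 171.
Then 59 − 2N = 9, giving N = 25.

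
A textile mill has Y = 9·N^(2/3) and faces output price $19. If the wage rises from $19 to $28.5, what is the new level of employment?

From P·MP_N = w with MP_N = 6·N^(-1/3), the labor demand is N(w) = (114/w)^(3).
At w = 19: N = 216. At w = 28.5: N = 64.

N* = 64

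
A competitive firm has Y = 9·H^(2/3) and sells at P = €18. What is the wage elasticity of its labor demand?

MP_H = (2/3)·9·H^(-1/3), so P·MP_H = w gives 108·H^(-1/3) = w.
Solving, H(w) = (108/w)^(3). This is a constant-elasticity form: H ∝ w^(−3), so ε = −3.

ε = -3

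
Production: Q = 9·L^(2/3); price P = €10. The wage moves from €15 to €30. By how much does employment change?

From P·MP_L = w with MP_L = 6·L^(-1/3), the labor demand is L(w) = (60/w)^(3).
At w = 15: L = 64. At w = 30: L = 8.
ΔL = 8 − 64 = -56.

ΔL = -56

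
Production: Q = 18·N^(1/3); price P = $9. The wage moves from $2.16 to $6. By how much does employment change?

ΔN = -98

From P·MP_N = w with MP_N = 6·N^(-2/3), the labor demand is N(w) = (54/w)^(3/2).
At w = 2.16: N = 125. At w = 6: N = 27.
ΔN = 27 − 125 = -98.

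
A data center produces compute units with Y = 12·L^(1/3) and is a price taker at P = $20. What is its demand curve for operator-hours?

MP_L = (1/3)·12·L^(-2/3) = 4·L^(-2/3).
Setting P·MP_L = w: 80·L^(-2/3) = w.
Solving for L: L^(-2/3) = w/80, so L = (80/w)^(3/2).

L(w) = (80/w)^(3/2)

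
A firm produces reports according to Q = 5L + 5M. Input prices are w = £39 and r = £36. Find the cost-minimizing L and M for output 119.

L* = 0, M* = 23.8

The inputs are perfect substitutes, so the firm uses whichever has the lower cost per unit of output.
Cost per unit of output via L is w/5 = 7.8; via M it is r/5 = 7.2. M is cheaper.
Producing Q = 119 with M alone: L = 0, M = 23.8.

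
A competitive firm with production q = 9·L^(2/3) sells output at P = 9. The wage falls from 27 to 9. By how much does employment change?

ΔL = 208

From P·MP_L = w with MP_L = 6·L^(-1/3), the labor demand is L(w) = (54/w)^(3).
At w = 27: L = 8. At w = 9: L = 216.
ΔL = 216 − 8 = 208.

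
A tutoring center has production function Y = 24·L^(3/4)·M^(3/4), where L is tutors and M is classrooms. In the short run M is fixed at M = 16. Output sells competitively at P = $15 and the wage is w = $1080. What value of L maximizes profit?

With M = 16, MP_L = (3/4)·24·L^(-1/4)·16^(3/4) = 144·L^(-1/4).
Profit maximization for a price taker requires P·MP_L = w: 15·144·L^(-1/4) = 1080.
So L^(-1/4) = 0.5, which gives L = 16.

L* = 16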